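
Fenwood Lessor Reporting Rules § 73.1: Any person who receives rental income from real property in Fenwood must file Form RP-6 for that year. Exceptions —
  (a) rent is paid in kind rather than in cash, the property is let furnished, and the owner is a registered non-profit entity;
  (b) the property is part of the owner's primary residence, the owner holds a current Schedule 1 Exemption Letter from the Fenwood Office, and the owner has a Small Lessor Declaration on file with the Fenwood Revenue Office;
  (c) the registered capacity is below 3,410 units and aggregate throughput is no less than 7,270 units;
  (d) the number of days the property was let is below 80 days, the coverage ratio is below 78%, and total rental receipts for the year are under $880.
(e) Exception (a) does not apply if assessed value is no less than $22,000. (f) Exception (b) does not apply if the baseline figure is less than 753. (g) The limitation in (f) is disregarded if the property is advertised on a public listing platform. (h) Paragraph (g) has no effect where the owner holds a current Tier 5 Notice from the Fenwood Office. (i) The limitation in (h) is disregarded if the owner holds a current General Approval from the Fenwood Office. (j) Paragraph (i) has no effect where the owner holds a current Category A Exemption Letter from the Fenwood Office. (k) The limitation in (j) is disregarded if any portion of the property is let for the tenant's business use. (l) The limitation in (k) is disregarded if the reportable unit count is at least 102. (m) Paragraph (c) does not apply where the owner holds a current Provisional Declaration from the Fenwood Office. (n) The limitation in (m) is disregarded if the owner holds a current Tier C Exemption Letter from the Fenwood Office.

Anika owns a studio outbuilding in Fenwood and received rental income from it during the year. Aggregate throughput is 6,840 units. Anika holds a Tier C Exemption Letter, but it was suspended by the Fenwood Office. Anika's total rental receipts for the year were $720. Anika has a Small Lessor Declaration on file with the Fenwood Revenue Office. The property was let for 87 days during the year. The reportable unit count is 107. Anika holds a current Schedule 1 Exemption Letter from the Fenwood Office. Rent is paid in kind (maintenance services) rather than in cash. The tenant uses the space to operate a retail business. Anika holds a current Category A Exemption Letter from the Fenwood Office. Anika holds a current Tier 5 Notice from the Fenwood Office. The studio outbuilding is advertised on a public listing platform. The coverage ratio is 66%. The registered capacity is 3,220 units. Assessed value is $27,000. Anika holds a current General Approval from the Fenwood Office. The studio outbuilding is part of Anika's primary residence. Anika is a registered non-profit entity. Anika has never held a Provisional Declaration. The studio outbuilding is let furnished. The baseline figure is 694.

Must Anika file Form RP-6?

Yes — Anika must file Form RP-6.

All of (a)'s requirements are met (rent is paid in kind; the property is let furnished; Anika is a registered non-profit). But applying paragraph (e): (e) operates against (a): assessed value is $27,000, meeting the $22,000 threshold. (a) is therefore removed.
Exception (b): the studio outbuilding is part of the primary residence; a current Schedule 1 Exemption Letter is held; a Small Lessor Declaration is on file — every condition holds. But applying paragraphs (f)–(l): (f) operates against (b): the baseline figure is 694, less than the 753 limit. (g) operates (the property is publicly advertised), but is overridden by (h): (h) operates against (g): a current Tier 5 Notice is held. (i) is engaged (a current General Approval is held), but is displaced by (j): (j) operates — a current Category A Exemption Letter is held. (k) is triggered (the space is let for business use), but is overridden by (l): (l) applies — the reportable unit count is 107, meeting the 102 threshold. Exception (b) does not apply.
Exception (c) does not apply: aggregate throughput is 6,840 units, short of 7,270 units.
Exception (d) fails — the number of days the property was let is 87 days, not below 80 days.
No exception displaces § 73.1.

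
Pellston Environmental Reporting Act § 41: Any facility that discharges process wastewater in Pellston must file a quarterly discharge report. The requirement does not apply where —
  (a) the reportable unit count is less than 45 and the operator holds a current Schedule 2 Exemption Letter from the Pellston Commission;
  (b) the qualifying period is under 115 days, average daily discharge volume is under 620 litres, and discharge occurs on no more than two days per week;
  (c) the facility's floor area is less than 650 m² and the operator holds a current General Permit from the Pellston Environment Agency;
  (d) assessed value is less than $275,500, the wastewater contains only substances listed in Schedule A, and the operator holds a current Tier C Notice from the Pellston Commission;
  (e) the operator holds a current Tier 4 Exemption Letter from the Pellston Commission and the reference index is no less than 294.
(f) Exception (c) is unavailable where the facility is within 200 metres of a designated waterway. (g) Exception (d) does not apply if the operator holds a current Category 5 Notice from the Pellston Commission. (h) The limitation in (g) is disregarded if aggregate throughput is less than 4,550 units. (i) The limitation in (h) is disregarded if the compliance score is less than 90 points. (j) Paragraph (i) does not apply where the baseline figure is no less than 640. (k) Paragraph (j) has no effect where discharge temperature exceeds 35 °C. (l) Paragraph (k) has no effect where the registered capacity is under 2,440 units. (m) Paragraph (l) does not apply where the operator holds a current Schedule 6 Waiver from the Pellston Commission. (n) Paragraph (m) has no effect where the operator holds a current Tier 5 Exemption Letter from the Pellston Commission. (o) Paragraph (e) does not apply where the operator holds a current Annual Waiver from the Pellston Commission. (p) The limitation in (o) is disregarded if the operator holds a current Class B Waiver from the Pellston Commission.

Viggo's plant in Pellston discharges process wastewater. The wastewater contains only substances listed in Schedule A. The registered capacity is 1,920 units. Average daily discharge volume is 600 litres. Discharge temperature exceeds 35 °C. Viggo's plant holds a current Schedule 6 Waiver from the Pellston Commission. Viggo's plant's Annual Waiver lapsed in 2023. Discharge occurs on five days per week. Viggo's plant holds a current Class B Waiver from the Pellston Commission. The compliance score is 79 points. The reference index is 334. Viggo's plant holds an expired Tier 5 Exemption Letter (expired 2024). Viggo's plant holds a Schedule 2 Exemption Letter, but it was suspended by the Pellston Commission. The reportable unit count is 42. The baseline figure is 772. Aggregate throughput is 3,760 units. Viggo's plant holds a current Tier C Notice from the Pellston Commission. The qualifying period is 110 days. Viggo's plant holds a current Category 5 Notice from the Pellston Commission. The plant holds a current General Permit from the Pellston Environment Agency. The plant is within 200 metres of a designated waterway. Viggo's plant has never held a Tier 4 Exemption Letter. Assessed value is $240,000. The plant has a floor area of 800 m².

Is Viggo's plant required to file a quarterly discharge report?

Yes — Viggo's plant must file a quarterly discharge report.

Exception (a) requires that the operator holds a current Schedule 2 Exemption Letter from the Pellston Commission; but there is no Schedule 2 Exemption Letter in force, so (a) is unavailable.
Exception (b) fails — discharge occurs on five days per week.
Exception (c) does not apply: the facility's floor area is 800 m², not less than 650 m².
Exception (d) is satisfied on its face — assessed value is $240,000, less than the $275,500 limit; the wastewater is Schedule-A-only; a current Tier C Notice is held. However, paragraphs (g)–(n) must be considered: (g) is engaged — a current Category 5 Notice is held. (h) is triggered (aggregate throughput is 3,760 units, less than the 4,550 units limit), but is set aside by (i): (i) is triggered — the compliance score is 79 points, less than the 90 points limit. (j) would limit (i) — the baseline figure is 772, meeting the 640 threshold — but (k) sets (j) aside: (k) operates — discharge temperature exceeds 35 °C. (l) operates (the registered capacity is 1,920 units, under the 2,440 units limit), but is displaced by (m): (m) is engaged — a current Schedule 6 Waiver is held. (n) is inapplicable (there is no Tier 5 Exemption Letter in force), so (m) stands. So (d) is unavailable.
Exception (e) does not apply: the Tier 4 Exemption Letter is not current.
No exception is made out. Viggo's plant falls within the general rule.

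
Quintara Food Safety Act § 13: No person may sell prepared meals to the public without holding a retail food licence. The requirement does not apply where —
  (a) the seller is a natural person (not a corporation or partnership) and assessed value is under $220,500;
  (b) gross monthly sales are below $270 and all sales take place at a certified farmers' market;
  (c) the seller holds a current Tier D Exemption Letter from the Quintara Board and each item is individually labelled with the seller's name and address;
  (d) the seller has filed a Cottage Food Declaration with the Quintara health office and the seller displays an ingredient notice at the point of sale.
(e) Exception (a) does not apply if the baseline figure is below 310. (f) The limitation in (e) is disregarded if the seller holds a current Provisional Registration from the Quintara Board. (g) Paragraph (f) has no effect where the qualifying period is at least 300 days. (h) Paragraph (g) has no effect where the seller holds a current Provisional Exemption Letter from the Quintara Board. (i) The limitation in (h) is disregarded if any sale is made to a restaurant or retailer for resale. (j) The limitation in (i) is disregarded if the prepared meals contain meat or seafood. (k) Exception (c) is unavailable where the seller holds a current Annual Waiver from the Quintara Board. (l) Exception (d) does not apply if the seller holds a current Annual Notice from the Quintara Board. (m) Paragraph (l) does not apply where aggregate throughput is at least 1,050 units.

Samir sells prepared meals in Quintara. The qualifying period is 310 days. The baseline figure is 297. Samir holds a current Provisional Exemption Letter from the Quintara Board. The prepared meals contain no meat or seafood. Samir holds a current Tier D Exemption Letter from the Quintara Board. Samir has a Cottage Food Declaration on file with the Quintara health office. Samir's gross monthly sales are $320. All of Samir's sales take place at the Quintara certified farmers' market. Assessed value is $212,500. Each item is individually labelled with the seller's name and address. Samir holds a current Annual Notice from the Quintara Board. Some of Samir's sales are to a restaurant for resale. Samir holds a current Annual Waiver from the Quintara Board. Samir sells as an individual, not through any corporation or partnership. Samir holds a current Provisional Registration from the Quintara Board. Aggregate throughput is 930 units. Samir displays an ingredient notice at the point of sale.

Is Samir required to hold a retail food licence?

All of (a)'s requirements are met (the seller is a natural person; assessed value is $212,500, under the $220,500 limit). But applying paragraphs (e)–(j): (e) operates — the baseline figure is 297, below the 310 limit. (f) operates (a current Provisional Registration is held), but is overridden by (g): (g) operates — the qualifying period is 310 days, meeting the 300 days threshold. (h) would limit (g) — a current Provisional Exemption Letter is held — but (i) sets (h) aside: (i) is engaged — some sales are to a restaurant for resale. (j) does not operate here (the prepared meals contain no meat or seafood), so (i) stands. (a) is therefore removed.
Exception (b) does not apply: gross monthly sales are $320, not below $270.
Exception (c) is satisfied on its face — a current Tier D Exemption Letter is held; items are individually labelled. But applying paragraph (k): (k) operates against (c): a current Annual Waiver is held. (c) is therefore removed.
Exception (d): a Cottage Food Declaration is on file; an ingredient notice is displayed — every condition holds. But: (l) operates — a current Annual Notice is held. (m) is not triggered (aggregate throughput is 930 units, short of 1,050 units), so (l) stands. Exception (d) does not apply.
No exception is made out. Samir falls within the general rule.

Yes — Samir must hold a retail food licence.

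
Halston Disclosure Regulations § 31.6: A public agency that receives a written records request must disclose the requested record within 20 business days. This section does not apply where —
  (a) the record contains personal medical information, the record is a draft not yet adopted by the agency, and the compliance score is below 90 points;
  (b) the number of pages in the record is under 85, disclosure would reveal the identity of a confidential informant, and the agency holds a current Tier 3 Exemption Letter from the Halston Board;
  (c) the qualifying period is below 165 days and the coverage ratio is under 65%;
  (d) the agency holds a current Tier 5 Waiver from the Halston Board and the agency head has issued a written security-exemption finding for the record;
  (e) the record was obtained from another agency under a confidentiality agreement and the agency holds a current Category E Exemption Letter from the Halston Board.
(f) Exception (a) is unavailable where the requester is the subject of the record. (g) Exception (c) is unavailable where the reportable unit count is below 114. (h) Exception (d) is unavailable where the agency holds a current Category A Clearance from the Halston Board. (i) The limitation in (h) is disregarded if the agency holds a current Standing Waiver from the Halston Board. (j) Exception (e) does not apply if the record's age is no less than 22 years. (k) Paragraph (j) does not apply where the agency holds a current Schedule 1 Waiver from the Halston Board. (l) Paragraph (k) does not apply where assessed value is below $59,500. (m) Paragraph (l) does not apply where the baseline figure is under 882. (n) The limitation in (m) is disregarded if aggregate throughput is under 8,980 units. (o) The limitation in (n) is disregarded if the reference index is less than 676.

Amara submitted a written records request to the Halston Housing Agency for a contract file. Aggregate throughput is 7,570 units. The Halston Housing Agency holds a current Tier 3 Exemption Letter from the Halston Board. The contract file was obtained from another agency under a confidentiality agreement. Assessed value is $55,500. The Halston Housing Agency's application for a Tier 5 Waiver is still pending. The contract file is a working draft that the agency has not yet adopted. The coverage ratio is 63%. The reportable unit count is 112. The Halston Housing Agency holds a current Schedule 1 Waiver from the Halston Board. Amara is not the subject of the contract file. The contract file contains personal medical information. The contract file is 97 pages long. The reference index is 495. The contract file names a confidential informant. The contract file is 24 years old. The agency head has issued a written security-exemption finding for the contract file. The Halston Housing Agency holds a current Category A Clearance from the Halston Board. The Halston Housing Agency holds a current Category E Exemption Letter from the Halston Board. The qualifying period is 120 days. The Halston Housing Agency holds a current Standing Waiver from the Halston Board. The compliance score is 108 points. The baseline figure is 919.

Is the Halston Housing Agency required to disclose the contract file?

Yes — the Halston Housing Agency must disclose the contract file.

Exception (a) requires that the compliance score is below 90 points; but the compliance score is 108 points, not below 90 points, so (a) is unavailable.
Exception (b) does not apply: the number of pages in the record is 97, not under 85.
Exception (c)'s conditions are all satisfied: the qualifying period is 120 days, below the 165 days limit; the coverage ratio is 63%, under the 65% limit. Turning to paragraph (g): (g) operates against (c): the reportable unit count is 112, below the 114 limit. Exception (c) does not apply.
Exception (d) requires that the agency holds a current Tier 5 Waiver from the Halston Board; but no current Tier 5 Waiver is held, so (d) is unavailable.
All of (e)'s requirements are met (the contract file was obtained under a confidentiality agreement; a current Category E Exemption Letter is held). But applying paragraphs (j)–(o): (j) applies — the record's age is 24 years, meeting the 22 years threshold. (k) applies (a current Schedule 1 Waiver is held), but is itself disapplied by (l): (l) operates — assessed value is $55,500, below the $59,500 limit. (m) is not triggered (the baseline figure is 919, not under 882), so (l) stands. So (e) is unavailable.
Every exception is unavailable, so the rule governs.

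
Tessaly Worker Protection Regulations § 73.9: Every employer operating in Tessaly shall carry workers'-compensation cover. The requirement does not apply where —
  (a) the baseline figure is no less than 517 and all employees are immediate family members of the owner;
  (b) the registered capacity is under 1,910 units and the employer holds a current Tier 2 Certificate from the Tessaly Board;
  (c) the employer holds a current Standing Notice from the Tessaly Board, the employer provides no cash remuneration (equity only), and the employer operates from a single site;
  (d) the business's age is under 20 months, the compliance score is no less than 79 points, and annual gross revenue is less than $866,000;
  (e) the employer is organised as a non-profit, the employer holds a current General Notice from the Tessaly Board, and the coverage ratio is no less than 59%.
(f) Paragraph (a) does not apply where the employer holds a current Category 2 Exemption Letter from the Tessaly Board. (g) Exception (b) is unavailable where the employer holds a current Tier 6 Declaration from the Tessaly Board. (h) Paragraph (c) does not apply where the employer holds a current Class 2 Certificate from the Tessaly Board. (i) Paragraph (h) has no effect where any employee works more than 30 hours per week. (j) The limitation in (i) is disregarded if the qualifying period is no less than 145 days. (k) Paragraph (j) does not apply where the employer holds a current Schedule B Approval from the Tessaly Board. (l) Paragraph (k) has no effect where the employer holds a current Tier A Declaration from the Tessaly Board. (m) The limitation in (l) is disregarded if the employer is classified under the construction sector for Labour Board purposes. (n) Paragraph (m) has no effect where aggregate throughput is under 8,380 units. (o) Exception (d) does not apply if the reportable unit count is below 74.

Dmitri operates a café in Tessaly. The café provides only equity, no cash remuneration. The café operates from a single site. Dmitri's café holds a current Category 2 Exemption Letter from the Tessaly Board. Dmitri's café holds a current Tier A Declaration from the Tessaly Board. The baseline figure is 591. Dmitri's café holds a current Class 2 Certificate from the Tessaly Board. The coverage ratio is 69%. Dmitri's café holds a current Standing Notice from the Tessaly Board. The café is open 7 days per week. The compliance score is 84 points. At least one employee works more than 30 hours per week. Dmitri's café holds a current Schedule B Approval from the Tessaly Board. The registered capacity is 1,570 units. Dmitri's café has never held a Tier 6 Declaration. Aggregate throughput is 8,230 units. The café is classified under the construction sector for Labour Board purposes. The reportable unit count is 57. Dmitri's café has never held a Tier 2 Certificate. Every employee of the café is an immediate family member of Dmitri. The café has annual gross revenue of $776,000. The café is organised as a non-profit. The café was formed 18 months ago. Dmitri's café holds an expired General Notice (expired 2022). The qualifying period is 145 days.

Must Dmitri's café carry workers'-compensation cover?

Exception (a): the baseline figure is 591, meeting the 517 threshold; every employee is an immediate family member — every condition holds. But: (f) operates against (a): a current Category 2 Exemption Letter is held. Exception (a) does not apply.
Exception (b) fails — the Tier 2 Certificate is not current.
Exception (c)'s conditions are all satisfied: a current Standing Notice is held; remuneration is equity-only; the employer operates from a single site. However, paragraphs (h)–(n) must be considered: (h) applies — a current Class 2 Certificate is held. (i) applies (at least one employee exceeds 30 hours/week), but is set aside by (j): (j) operates against (i): the qualifying period is 145 days, meeting the 145 days threshold. (k) would limit (j) — a current Schedule B Approval is held — but (l) sets (k) aside: (l) applies — a current Tier A Declaration is held. (m) would limit (l) — the café is classified under the construction sector — but (n) sets (m) aside: (n) is engaged — aggregate throughput is 8,230 units, under the 8,380 units limit. Exception (c) does not apply.
All of (d)'s requirements are met (the business's age is 18 months, under the 20 months limit; the compliance score is 84 points, meeting the 79 points threshold; annual gross revenue is $776,000, less than the $866,000 limit). Turning to paragraph (o): (o) is engaged — the reportable unit count is 57, below the 74 limit. (d) is therefore removed.
Exception (e) requires that the employer holds a current General Notice from the Tessaly Board; but there is no General Notice in force, so (e) is unavailable.
No exception is made out. Dmitri's café falls within the general rule.

Yes — Dmitri's café must carry workers'-compensation cover.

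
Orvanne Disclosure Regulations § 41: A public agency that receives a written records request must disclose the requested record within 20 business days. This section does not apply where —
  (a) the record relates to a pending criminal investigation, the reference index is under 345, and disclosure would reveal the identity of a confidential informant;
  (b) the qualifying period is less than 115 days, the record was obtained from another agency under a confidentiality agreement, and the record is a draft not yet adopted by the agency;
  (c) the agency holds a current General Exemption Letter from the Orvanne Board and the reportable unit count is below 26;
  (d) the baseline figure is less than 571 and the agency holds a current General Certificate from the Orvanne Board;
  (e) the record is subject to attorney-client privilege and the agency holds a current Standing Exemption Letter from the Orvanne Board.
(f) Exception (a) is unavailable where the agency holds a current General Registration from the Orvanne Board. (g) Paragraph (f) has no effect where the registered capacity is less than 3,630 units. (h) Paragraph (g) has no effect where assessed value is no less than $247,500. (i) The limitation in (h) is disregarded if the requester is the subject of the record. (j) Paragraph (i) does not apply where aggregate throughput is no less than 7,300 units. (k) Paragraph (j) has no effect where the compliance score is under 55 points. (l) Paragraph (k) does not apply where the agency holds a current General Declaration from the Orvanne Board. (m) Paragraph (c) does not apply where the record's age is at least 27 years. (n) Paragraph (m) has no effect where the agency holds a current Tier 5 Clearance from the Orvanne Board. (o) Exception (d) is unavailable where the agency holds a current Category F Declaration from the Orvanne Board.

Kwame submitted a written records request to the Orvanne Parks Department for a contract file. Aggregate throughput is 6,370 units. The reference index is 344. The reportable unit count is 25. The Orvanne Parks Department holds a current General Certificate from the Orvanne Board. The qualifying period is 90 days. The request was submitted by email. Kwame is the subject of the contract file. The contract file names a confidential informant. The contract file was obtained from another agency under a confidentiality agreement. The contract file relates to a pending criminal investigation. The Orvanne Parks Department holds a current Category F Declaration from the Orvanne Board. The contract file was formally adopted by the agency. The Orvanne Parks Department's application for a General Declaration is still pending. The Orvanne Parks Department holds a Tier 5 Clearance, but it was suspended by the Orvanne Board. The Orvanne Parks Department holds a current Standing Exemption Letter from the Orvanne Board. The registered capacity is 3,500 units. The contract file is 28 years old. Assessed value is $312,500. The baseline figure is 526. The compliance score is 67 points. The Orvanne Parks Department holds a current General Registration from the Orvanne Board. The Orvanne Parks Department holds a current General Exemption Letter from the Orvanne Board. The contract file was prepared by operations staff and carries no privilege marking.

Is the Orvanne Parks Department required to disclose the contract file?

No — exception (a) applies; the Orvanne Parks Department is not required to disclose the contract file.

All of (a)'s requirements are met (the contract file relates to a pending investigation; the reference index is 344, under the 345 limit; the contract file names a confidential informant). As to paragraphs (f)–(l): (f) is triggered (a current General Registration is held), but is set aside by (g): (g) is triggered — the registered capacity is 3,500 units, less than the 3,630 units limit. (h) operates (assessed value is $312,500, meeting the $247,500 threshold), but is itself disapplied by (i): (i) is engaged — Kwame is the subject of the contract file. (j), which would lift (i), is inapplicable — aggregate throughput is 6,370 units, short of 7,300 units. So (a) applies.
Exception (b) fails — the contract file has been formally adopted.
Exception (c): a current General Exemption Letter is held; the reportable unit count is 25, below the 26 limit — every condition holds. However, paragraphs (m)–(n) must be considered: (m) operates against (c): the record's age is 28 years, meeting the 27 years threshold. (n) is not triggered (there is no Tier 5 Clearance in force), so (m) stands. (c) is therefore removed.
Exception (d)'s conditions are all satisfied: the baseline figure is 526, less than the 571 limit; a current General Certificate is held. But applying paragraph (o): (o) operates against (d): a current Category F Declaration is held. Exception (d) does not apply.
Exception (e) does not apply: the contract file carries no privilege marking.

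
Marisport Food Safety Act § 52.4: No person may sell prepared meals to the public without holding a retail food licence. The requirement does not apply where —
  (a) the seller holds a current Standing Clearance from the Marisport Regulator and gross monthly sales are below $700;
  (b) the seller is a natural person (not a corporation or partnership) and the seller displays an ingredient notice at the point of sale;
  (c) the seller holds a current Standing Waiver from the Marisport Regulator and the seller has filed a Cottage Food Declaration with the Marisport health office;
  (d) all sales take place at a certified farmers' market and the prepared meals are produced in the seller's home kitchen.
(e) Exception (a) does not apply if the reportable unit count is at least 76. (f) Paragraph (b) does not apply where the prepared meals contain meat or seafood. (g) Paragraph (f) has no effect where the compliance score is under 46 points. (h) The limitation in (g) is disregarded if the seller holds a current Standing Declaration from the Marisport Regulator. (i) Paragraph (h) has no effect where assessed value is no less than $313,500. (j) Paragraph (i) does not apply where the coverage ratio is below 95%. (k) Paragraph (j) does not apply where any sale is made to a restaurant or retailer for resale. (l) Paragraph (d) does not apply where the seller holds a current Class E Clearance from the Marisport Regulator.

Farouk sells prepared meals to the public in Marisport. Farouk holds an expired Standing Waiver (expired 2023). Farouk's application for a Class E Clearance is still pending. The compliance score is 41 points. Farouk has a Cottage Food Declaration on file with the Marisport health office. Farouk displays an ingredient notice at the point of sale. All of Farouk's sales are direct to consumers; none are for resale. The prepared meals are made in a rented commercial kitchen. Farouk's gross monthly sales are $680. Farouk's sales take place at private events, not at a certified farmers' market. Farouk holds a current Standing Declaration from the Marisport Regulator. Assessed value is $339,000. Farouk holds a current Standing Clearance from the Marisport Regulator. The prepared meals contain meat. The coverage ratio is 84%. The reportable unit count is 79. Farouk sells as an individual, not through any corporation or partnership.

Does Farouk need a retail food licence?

Yes — Farouk must hold a retail food licence.

All of (a)'s requirements are met (a current Standing Clearance is held; gross monthly sales are $680, below the $700 limit). Turning to paragraph (e): (e) operates — the reportable unit count is 79, meeting the 76 threshold. So (a) is unavailable.
Exception (b)'s conditions are all satisfied: the seller is a natural person; an ingredient notice is displayed. Turning to paragraphs (f)–(k): (f) applies — the prepared meals contain meat. (g) applies (the compliance score is 41 points, under the 46 points limit), but is set aside by (h): (h) operates against (g): a current Standing Declaration is held. (i) operates (assessed value is $339,000, meeting the $313,500 threshold), but is displaced by (j): (j) is engaged — the coverage ratio is 84%, below the 95% limit. (k) is not engaged (no sales are for resale), so (j) stands. So (b) is unavailable.
Exception (c) fails — no current Standing Waiver is held.
Exception (d) does not apply: sales are at private events, not a certified farmers' market.
No exception applies. The general rule governs.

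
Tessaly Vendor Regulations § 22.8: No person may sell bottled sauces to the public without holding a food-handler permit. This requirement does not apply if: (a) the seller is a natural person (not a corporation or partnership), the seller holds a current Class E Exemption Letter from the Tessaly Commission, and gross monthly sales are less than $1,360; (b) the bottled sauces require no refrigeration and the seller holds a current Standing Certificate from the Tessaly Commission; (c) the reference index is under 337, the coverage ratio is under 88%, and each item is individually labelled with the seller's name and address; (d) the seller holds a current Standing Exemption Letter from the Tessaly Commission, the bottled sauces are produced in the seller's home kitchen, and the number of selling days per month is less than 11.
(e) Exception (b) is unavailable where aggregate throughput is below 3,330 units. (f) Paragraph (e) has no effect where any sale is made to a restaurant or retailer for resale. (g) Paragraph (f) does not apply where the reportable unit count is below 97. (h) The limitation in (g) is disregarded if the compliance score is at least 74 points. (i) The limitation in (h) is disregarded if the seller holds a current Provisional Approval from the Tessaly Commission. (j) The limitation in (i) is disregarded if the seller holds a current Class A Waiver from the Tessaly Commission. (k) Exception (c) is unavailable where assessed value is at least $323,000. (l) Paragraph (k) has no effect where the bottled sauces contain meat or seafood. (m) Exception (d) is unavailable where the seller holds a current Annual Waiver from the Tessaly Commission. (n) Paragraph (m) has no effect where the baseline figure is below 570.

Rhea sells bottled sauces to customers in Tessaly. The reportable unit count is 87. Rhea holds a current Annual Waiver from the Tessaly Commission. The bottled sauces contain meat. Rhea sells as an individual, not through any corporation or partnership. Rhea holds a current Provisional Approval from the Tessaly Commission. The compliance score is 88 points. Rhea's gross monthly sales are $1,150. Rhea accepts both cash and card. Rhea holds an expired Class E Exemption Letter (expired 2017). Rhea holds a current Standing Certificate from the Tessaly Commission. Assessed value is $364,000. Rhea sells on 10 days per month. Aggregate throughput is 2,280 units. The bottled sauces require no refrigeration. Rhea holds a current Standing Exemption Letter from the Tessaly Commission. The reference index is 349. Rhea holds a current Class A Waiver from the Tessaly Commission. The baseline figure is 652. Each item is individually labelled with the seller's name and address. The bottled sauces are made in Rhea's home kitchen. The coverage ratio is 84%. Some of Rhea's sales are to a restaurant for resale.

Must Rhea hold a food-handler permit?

No — exception (b) applies; Rhea is not required to hold a food-handler permit.

Exception (a) does not apply: there is no Class E Exemption Letter in force.
All of (b)'s requirements are met (the bottled sauces are shelf-stable; a current Standing Certificate is held). Under paragraphs (e)–(j): (e) applies (aggregate throughput is 2,280 units, below the 3,330 units limit), but is set aside by (f): (f) operates against (e): some sales are to a restaurant for resale. (g) applies (the reportable unit count is 87, below the 97 limit), but is set aside by (h): (h) is triggered — the compliance score is 88 points, meeting the 74 points threshold. (i) would limit (h) — a current Provisional Approval is held — but (j) sets (i) aside: (j) operates against (i): a current Class A Waiver is held. (b) remains available.
Exception (c) fails — the reference index is 349, not under 337.
All of (d)'s requirements are met (a current Standing Exemption Letter is held; the bottled sauces are home-kitchen produced; the number of selling days per month is 10, less than the 11 limit). Turning to paragraphs (m)–(n): (m) operates against (d): a current Annual Waiver is held. (n), which would lift (m), is not engaged — the baseline figure is 652, not below 570. Exception (d) does not apply.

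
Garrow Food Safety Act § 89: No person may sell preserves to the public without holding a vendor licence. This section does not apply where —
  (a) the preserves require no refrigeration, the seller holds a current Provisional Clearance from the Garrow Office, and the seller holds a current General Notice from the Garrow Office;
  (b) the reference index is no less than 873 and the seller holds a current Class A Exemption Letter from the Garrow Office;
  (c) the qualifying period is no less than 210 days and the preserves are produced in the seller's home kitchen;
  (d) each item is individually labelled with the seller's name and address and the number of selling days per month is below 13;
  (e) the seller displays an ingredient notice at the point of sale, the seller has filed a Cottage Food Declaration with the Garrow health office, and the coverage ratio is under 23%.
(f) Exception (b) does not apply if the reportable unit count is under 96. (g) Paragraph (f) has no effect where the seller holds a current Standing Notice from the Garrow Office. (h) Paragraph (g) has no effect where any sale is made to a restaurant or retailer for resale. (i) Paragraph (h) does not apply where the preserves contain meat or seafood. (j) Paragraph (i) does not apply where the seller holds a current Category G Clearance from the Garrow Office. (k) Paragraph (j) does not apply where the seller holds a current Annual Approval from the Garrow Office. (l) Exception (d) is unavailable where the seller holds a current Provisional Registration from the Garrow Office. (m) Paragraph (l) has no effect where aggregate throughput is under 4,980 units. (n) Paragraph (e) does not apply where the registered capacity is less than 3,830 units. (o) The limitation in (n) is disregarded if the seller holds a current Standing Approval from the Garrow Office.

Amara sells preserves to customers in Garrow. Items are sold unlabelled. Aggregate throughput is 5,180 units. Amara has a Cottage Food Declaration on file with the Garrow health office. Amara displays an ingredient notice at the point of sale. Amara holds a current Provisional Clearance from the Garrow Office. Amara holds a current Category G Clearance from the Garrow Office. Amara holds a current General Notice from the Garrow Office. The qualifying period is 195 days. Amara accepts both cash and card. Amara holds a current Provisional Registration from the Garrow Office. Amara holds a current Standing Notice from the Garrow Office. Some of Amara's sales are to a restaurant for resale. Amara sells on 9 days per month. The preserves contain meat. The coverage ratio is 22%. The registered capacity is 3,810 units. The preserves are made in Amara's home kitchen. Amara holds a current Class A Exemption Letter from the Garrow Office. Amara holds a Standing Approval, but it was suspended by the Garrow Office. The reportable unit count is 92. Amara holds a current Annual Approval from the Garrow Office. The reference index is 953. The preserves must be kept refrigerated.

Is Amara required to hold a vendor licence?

No — exception (b) applies; Amara is not required to hold a vendor licence.

Exception (a) does not apply: the preserves require refrigeration.
Exception (b)'s conditions are all satisfied: the reference index is 953, meeting the 873 threshold; a current Class A Exemption Letter is held. As to paragraphs (f)–(k): (f) would limit (b) — the reportable unit count is 92, under the 96 limit — but (g) sets (f) aside: (g) applies — a current Standing Notice is held. (h) would limit (g) — some sales are to a restaurant for resale — but (i) sets (h) aside: (i) operates against (h): the preserves contain meat. (j) would limit (i) — a current Category G Clearance is held — but (k) sets (j) aside: (k) is engaged — a current Annual Approval is held. So (b) applies.
Exception (c) fails — the qualifying period is 195 days, short of 210 days.
Exception (d) does not apply: items are sold unlabelled.
Exception (e)'s conditions are all satisfied: an ingredient notice is displayed; a Cottage Food Declaration is on file; the coverage ratio is 22%, under the 23% limit. But: (n) operates against (e): the registered capacity is 3,810 units, less than the 3,830 units limit. (o) is not engaged (there is no Standing Approval in force), so (n) stands. Exception (e) does not apply.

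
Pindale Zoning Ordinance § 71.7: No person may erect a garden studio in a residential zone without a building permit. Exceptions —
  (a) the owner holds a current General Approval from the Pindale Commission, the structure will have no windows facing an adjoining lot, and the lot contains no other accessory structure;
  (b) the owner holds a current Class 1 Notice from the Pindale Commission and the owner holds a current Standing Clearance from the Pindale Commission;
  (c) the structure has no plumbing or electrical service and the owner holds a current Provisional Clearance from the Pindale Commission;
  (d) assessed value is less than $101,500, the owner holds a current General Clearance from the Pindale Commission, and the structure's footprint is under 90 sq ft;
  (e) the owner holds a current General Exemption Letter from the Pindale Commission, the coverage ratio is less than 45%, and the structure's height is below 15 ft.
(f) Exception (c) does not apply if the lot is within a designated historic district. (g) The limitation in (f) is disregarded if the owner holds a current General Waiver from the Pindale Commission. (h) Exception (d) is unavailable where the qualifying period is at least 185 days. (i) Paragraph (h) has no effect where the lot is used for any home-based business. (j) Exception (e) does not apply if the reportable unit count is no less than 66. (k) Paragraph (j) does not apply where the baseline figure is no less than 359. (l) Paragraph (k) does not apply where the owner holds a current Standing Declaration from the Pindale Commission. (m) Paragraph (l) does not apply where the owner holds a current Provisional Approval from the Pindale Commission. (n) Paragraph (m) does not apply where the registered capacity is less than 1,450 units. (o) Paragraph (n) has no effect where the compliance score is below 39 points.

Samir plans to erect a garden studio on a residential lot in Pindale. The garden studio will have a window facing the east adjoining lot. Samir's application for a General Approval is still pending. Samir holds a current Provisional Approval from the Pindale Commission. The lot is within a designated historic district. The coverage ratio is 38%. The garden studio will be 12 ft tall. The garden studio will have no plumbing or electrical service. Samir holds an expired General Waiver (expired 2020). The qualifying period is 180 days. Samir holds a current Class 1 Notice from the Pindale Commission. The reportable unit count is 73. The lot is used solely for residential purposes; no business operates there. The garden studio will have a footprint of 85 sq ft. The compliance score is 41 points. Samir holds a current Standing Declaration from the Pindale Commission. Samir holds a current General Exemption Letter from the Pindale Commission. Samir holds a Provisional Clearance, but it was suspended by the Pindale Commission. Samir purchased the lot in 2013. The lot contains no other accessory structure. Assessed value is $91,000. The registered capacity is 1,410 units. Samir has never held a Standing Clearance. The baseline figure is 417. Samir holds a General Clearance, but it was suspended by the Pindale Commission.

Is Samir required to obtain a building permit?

Yes — Samir must obtain a building permit.

Exception (a) does not apply: the General Approval is not current.
Exception (b) does not apply: there is no Standing Clearance in force.
Exception (c) does not apply: no current Provisional Clearance is held.
Exception (d) fails — no current General Clearance is held.
All of (e)'s requirements are met (a current General Exemption Letter is held; the coverage ratio is 38%, less than the 45% limit; the structure's height is 12 ft, below the 15 ft limit). But: (j) applies — the reportable unit count is 73, meeting the 66 threshold. (k) applies (the baseline figure is 417, meeting the 359 threshold), but is set aside by (l): (l) operates against (k): a current Standing Declaration is held. (m) would limit (l) — a current Provisional Approval is held — but (n) sets (m) aside: (n) applies — the registered capacity is 1,410 units, less than the 1,450 units limit. (o) is inapplicable (the compliance score is 41 points, not below 39 points), so (n) stands. Exception (e) does not apply.
No exception applies. The general rule governs.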